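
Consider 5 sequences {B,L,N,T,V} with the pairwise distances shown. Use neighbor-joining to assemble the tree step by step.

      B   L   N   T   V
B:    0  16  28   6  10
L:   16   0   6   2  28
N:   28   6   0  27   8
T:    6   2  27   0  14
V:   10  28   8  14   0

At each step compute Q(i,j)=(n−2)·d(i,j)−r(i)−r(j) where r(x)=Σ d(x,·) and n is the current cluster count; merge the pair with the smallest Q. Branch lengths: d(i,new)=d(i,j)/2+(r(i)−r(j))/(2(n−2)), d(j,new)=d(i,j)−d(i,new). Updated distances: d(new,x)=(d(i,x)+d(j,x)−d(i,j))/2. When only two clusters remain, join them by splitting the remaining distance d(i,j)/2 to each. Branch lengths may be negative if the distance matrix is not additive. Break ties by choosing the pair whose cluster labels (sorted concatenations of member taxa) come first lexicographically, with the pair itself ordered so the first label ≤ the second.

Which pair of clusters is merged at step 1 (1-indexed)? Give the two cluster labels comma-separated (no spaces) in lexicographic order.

1. join N+V (d=8, Q=-105) ⇒ NV; edges |N|=11/2, |V|=5/2
  updated: d(B,NV)=15, d(L,NV)=13, d(NV,T)=33/2
2. join B+NV (d=15, Q=-103/2) ⇒ BNV; edges |B|=45/8, |NV|=75/8
  updated: d(BNV,L)=7, d(BNV,T)=15/4
3. join BNV+L (d=7, Q=-51/4) ⇒ BLNV; edges |BNV|=35/8, |L|=21/8
  updated: d(BLNV,T)=-5/8
4. join BLNV+T (d=-5/8) ⇒ BLNTV; edges |BLNV|=-5/16, |T|=-5/16
final tree: (((B:45/8,(N:11/2,V:5/2):75/8):35/8,L:21/8):-5/16,T:-5/16)
total length: 235/8

N,V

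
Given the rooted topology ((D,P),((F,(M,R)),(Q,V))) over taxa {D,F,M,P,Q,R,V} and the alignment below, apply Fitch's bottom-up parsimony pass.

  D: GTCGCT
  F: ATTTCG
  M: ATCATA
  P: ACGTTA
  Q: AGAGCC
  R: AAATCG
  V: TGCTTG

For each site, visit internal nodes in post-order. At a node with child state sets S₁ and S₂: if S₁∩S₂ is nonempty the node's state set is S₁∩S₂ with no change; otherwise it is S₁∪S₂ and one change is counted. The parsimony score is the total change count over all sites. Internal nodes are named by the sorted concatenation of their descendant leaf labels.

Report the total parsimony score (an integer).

DP@0: {G} ∪ {A} = {A,G} (union, +1)
MR@0: {A} ∩ {A} = {A} (intersection, +0)
FMR@0: {A} ∩ {A} = {A} (intersection, +0)
QV@0: {A} ∪ {T} = {A,T} (union, +1)
FMQRV@0: {A} ∩ {A,T} = {A} (intersection, +0)
DFMPQRV@0: {A,G} ∩ {A} = {A} (intersection, +0)
DP@1: {T} ∪ {C} = {C,T} (union, +1)
MR@1: {T} ∪ {A} = {A,T} (union, +1)
FMR@1: {T} ∩ {A,T} = {T} (intersection, +0)
QV@1: {G} ∩ {G} = {G} (intersection, +0)
FMQRV@1: {T} ∪ {G} = {G,T} (union, +1)
DFMPQRV@1: {C,T} ∩ {G,T} = {T} (intersection, +0)
DP@2: {C} ∪ {G} = {C,G} (union, +1)
MR@2: {C} ∪ {A} = {A,C} (union, +1)
FMR@2: {T} ∪ {A,C} = {A,C,T} (union, +1)
QV@2: {A} ∪ {C} = {A,C} (union, +1)
FMQRV@2: {A,C,T} ∩ {A,C} = {A,C} (intersection, +0)
DFMPQRV@2: {C,G} ∩ {A,C} = {C} (intersection, +0)
DP@3: {G} ∪ {T} = {G,T} (union, +1)
MR@3: {A} ∪ {T} = {A,T} (union, +1)
FMR@3: {T} ∩ {A,T} = {T} (intersection, +0)
QV@3: {G} ∪ {T} = {G,T} (union, +1)
FMQRV@3: {T} ∩ {G,T} = {T} (intersection, +0)
DFMPQRV@3: {G,T} ∩ {T} = {T} (intersection, +0)
DP@4: {C} ∪ {T} = {C,T} (union, +1)
MR@4: {T} ∪ {C} = {C,T} (union, +1)
FMR@4: {C} ∩ {C,T} = {C} (intersection, +0)
QV@4: {C} ∪ {T} = {C,T} (union, +1)
FMQRV@4: {C} ∩ {C,T} = {C} (intersection, +0)
DFMPQRV@4: {C,T} ∩ {C} = {C} (intersection, +0)
DP@5: {T} ∪ {A} = {A,T} (union, +1)
MR@5: {A} ∪ {G} = {A,G} (union, +1)
FMR@5: {G} ∩ {A,G} = {G} (intersection, +0)
QV@5: {C} ∪ {G} = {C,G} (union, +1)
FMQRV@5: {G} ∩ {C,G} = {G} (intersection, +0)
DFMPQRV@5: {A,T} ∪ {G} = {A,G,T} (union, +1)
per-site changes: [2, 3, 4, 3, 3, 4]; total = 19

19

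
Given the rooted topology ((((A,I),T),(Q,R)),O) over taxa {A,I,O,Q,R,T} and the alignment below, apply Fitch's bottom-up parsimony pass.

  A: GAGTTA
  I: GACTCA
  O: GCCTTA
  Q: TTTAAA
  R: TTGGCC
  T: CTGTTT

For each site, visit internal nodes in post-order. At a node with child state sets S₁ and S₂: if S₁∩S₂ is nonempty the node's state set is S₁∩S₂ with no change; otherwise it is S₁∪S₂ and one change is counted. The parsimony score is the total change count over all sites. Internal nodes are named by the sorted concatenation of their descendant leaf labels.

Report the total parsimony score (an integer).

[col 0] AI: children A:{G}, I:{G} ∩→ {G}; cost 0
[col 0] AIT: children AI:{G}, T:{C} ∪→ {C,G}; cost 1
[col 0] QR: children Q:{T}, R:{T} ∩→ {T}; cost 0
[col 0] AIQRT: children AIT:{C,G}, QR:{T} ∪→ {C,G,T}; cost 1
[col 0] AIOQRT: children AIQRT:{C,G,T}, O:{G} ∩→ {G}; cost 0
[col 1] AI: children A:{A}, I:{A} ∩→ {A}; cost 0
[col 1] AIT: children AI:{A}, T:{T} ∪→ {A,T}; cost 1
[col 1] QR: children Q:{T}, R:{T} ∩→ {T}; cost 0
[col 1] AIQRT: children AIT:{A,T}, QR:{T} ∩→ {T}; cost 0
[col 1] AIOQRT: children AIQRT:{T}, O:{C} ∪→ {C,T}; cost 1
[col 2] AI: children A:{G}, I:{C} ∪→ {C,G}; cost 1
[col 2] AIT: children AI:{C,G}, T:{G} ∩→ {G}; cost 0
[col 2] QR: children Q:{T}, R:{G} ∪→ {G,T}; cost 1
[col 2] AIQRT: children AIT:{G}, QR:{G,T} ∩→ {G}; cost 0
[col 2] AIOQRT: children AIQRT:{G}, O:{C} ∪→ {C,G}; cost 1
[col 3] AI: children A:{T}, I:{T} ∩→ {T}; cost 0
[col 3] AIT: children AI:{T}, T:{T} ∩→ {T}; cost 0
[col 3] QR: children Q:{A}, R:{G} ∪→ {A,G}; cost 1
[col 3] AIQRT: children AIT:{T}, QR:{A,G} ∪→ {A,G,T}; cost 1
[col 3] AIOQRT: children AIQRT:{A,G,T}, O:{T} ∩→ {T}; cost 0
[col 4] AI: children A:{T}, I:{C} ∪→ {C,T}; cost 1
[col 4] AIT: children AI:{C,T}, T:{T} ∩→ {T}; cost 0
[col 4] QR: children Q:{A}, R:{C} ∪→ {A,C}; cost 1
[col 4] AIQRT: children AIT:{T}, QR:{A,C} ∪→ {A,C,T}; cost 1
[col 4] AIOQRT: children AIQRT:{A,C,T}, O:{T} ∩→ {T}; cost 0
[col 5] AI: children A:{A}, I:{A} ∩→ {A}; cost 0
[col 5] AIT: children AI:{A}, T:{T} ∪→ {A,T}; cost 1
[col 5] QR: children Q:{A}, R:{C} ∪→ {A,C}; cost 1
[col 5] AIQRT: children AIT:{A,T}, QR:{A,C} ∩→ {A}; cost 0
[col 5] AIOQRT: children AIQRT:{A}, O:{A} ∩→ {A}; cost 0
per-site changes: [2, 2, 3, 2, 3, 2]; total = 14

14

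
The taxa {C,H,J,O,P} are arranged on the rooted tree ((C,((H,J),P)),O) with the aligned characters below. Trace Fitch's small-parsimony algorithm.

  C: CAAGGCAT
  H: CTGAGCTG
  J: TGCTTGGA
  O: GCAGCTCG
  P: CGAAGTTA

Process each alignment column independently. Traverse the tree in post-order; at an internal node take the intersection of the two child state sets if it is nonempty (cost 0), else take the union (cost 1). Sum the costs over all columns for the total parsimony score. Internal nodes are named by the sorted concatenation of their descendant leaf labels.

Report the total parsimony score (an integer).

20

HJ@0: {C} ∪ {T} = {C,T} (union, +1)
HJP@0: {C,T} ∩ {C} = {C} (intersection, +0)
CHJP@0: {C} ∩ {C} = {C} (intersection, +0)
CHJOP@0: {C} ∪ {G} = {C,G} (union, +1)
HJ@1: {T} ∪ {G} = {G,T} (union, +1)
HJP@1: {G,T} ∩ {G} = {G} (intersection, +0)
CHJP@1: {A} ∪ {G} = {A,G} (union, +1)
CHJOP@1: {A,G} ∪ {C} = {A,C,G} (union, +1)
HJ@2: {G} ∪ {C} = {C,G} (union, +1)
HJP@2: {C,G} ∪ {A} = {A,C,G} (union, +1)
CHJP@2: {A} ∩ {A,C,G} = {A} (intersection, +0)
CHJOP@2: {A} ∩ {A} = {A} (intersection, +0)
HJ@3: {A} ∪ {T} = {A,T} (union, +1)
HJP@3: {A,T} ∩ {A} = {A} (intersection, +0)
CHJP@3: {G} ∪ {A} = {A,G} (union, +1)
CHJOP@3: {A,G} ∩ {G} = {G} (intersection, +0)
HJ@4: {G} ∪ {T} = {G,T} (union, +1)
HJP@4: {G,T} ∩ {G} = {G} (intersection, +0)
CHJP@4: {G} ∩ {G} = {G} (intersection, +0)
CHJOP@4: {G} ∪ {C} = {C,G} (union, +1)
HJ@5: {C} ∪ {G} = {C,G} (union, +1)
HJP@5: {C,G} ∪ {T} = {C,G,T} (union, +1)
CHJP@5: {C} ∩ {C,G,T} = {C} (intersection, +0)
CHJOP@5: {C} ∪ {T} = {C,T} (union, +1)
HJ@6: {T} ∪ {G} = {G,T} (union, +1)
HJP@6: {G,T} ∩ {T} = {T} (intersection, +0)
CHJP@6: {A} ∪ {T} = {A,T} (union, +1)
CHJOP@6: {A,T} ∪ {C} = {A,C,T} (union, +1)
HJ@7: {G} ∪ {A} = {A,G} (union, +1)
HJP@7: {A,G} ∩ {A} = {A} (intersection, +0)
CHJP@7: {T} ∪ {A} = {A,T} (union, +1)
CHJOP@7: {A,T} ∪ {G} = {A,G,T} (union, +1)
per-site changes: [2, 3, 2, 2, 2, 3, 3, 3]; total = 20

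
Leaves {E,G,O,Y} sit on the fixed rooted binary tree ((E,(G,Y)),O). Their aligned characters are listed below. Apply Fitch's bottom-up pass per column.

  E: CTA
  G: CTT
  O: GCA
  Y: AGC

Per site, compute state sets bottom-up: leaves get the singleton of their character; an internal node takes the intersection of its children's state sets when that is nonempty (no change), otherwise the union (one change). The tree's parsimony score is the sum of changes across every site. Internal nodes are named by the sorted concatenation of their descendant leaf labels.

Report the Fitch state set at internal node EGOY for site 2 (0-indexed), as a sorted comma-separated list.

GY@0: {C} ∪ {A} = {A,C} (union, +1)
EGY@0: {C} ∩ {A,C} = {C} (intersection, +0)
EGOY@0: {C} ∪ {G} = {C,G} (union, +1)
GY@1: {T} ∪ {G} = {G,T} (union, +1)
EGY@1: {T} ∩ {G,T} = {T} (intersection, +0)
EGOY@1: {T} ∪ {C} = {C,T} (union, +1)
GY@2: {T} ∪ {C} = {C,T} (union, +1)
EGY@2: {A} ∪ {C,T} = {A,C,T} (union, +1)
EGOY@2: {A,C,T} ∩ {A} = {A} (intersection, +0)
per-site changes: [2, 2, 2]; total = 6

A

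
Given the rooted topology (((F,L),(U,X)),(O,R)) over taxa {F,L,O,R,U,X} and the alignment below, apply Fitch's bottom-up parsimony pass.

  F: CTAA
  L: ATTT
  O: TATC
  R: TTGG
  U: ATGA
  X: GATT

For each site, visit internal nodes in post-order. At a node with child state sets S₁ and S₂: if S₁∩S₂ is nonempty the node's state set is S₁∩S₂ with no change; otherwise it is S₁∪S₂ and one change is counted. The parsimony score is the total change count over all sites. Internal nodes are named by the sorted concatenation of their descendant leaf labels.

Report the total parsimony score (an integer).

12

FL@0: {C} ∪ {A} = {A,C} (union, +1)
UX@0: {A} ∪ {G} = {A,G} (union, +1)
FLUX@0: {A,C} ∩ {A,G} = {A} (intersection, +0)
OR@0: {T} ∩ {T} = {T} (intersection, +0)
FLORUX@0: {A} ∪ {T} = {A,T} (union, +1)
FL@1: {T} ∩ {T} = {T} (intersection, +0)
UX@1: {T} ∪ {A} = {A,T} (union, +1)
FLUX@1: {T} ∩ {A,T} = {T} (intersection, +0)
OR@1: {A} ∪ {T} = {A,T} (union, +1)
FLORUX@1: {T} ∩ {A,T} = {T} (intersection, +0)
FL@2: {A} ∪ {T} = {A,T} (union, +1)
UX@2: {G} ∪ {T} = {G,T} (union, +1)
FLUX@2: {A,T} ∩ {G,T} = {T} (intersection, +0)
OR@2: {T} ∪ {G} = {G,T} (union, +1)
FLORUX@2: {T} ∩ {G,T} = {T} (intersection, +0)
FL@3: {A} ∪ {T} = {A,T} (union, +1)
UX@3: {A} ∪ {T} = {A,T} (union, +1)
FLUX@3: {A,T} ∩ {A,T} = {A,T} (intersection, +0)
OR@3: {C} ∪ {G} = {C,G} (union, +1)
FLORUX@3: {A,T} ∪ {C,G} = {A,C,G,T} (union, +1)
per-site changes: [3, 2, 3, 4]; total = 12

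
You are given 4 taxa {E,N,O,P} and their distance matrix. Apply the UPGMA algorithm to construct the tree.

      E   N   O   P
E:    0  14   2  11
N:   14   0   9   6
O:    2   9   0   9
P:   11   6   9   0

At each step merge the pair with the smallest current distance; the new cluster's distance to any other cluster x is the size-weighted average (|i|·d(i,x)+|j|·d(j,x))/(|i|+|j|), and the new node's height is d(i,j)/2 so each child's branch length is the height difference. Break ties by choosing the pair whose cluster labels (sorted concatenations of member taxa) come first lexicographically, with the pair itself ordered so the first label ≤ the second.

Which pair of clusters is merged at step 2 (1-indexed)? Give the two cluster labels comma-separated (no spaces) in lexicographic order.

N,P

step 1: merge (E,O) at d=2; branch lengths E→1, O→1; new cluster EO
  updated: d(EO,N)=23/2, d(EO,P)=10
step 2: merge (N,P) at d=6; branch lengths N→3, P→3; new cluster NP
  updated: d(EO,NP)=43/4
step 3: merge (EO,NP) at d=43/4; branch lengths EO→35/8, NP→19/8; new cluster ENOP
final tree: ((E:1,O:1):35/8,(N:3,P:3):19/8)
total length: 59/4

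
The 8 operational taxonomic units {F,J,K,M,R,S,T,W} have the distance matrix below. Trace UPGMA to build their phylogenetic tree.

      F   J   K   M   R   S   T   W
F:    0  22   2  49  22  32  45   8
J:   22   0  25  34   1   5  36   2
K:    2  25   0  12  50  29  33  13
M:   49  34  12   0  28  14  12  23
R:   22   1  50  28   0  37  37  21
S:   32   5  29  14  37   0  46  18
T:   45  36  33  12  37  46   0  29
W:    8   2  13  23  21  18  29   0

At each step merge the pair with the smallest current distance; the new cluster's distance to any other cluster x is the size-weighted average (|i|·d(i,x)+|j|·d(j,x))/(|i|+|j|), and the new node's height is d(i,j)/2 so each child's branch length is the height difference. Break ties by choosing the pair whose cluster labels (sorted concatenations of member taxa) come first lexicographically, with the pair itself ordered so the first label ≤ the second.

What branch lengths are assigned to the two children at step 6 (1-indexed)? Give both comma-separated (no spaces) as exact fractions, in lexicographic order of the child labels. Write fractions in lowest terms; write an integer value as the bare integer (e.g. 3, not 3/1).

iteration 1: select J,R (d=1); attach at lengths (1/2, 1/2); label the merged cluster JR
  updated: d(F,JR)=22, d(JR,K)=75/2, d(JR,M)=31, d(JR,S)=21, d(JR,T)=73/2, d(JR,W)=23/2
iteration 2: select F,K (d=2); attach at lengths (1, 1); label the merged cluster FK
  updated: d(FK,JR)=119/4, d(FK,M)=61/2, d(FK,S)=61/2, d(FK,T)=39, d(FK,W)=21/2
iteration 3: select FK,W (d=21/2); attach at lengths (17/4, 21/4); label the merged cluster FKW
  updated: d(FKW,JR)=71/3, d(FKW,M)=28, d(FKW,S)=79/3, d(FKW,T)=107/3
iteration 4: select M,T (d=12); attach at lengths (6, 6); label the merged cluster MT
  updated: d(FKW,MT)=191/6, d(JR,MT)=135/4, d(MT,S)=30
iteration 5: select JR,S (d=21); attach at lengths (10, 21/2); label the merged cluster JRS
  updated: d(FKW,JRS)=221/9, d(JRS,MT)=65/2
iteration 6: select FKW,JRS (d=221/9); attach at lengths (253/36, 16/9); label the merged cluster FJKRSW
  updated: d(FJKRSW,MT)=193/6
iteration 7: select FJKRSW,MT (d=193/6); attach at lengths (137/36, 121/12); label the merged cluster FJKMRSTW
final tree: ((((F:1,K:1):17/4,W:21/4):253/36,((J:1/2,R:1/2):10,S:21/2):16/9):137/36,(M:6,T:6):121/12)
total length: 2437/36

253/36,16/9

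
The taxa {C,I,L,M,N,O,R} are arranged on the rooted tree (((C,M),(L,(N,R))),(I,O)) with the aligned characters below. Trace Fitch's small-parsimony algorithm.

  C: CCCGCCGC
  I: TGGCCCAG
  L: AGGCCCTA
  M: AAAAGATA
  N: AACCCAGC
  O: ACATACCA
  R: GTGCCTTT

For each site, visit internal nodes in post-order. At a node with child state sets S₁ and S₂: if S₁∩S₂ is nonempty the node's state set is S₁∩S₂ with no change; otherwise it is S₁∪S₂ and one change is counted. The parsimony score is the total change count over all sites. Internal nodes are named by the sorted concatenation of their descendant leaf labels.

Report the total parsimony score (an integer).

28

site 0, node CM: C={C} ∪ M={A} → {A,C} (+1)
site 0, node NR: N={A} ∪ R={G} → {A,G} (+1)
site 0, node LNR: L={A} ∩ NR={A,G} → {A} (+0)
site 0, node CLMNR: CM={A,C} ∩ LNR={A} → {A} (+0)
site 0, node IO: I={T} ∪ O={A} → {A,T} (+1)
site 0, node CILMNOR: CLMNR={A} ∩ IO={A,T} → {A} (+0)
site 1, node CM: C={C} ∪ M={A} → {A,C} (+1)
site 1, node NR: N={A} ∪ R={T} → {A,T} (+1)
site 1, node LNR: L={G} ∪ NR={A,T} → {A,G,T} (+1)
site 1, node CLMNR: CM={A,C} ∩ LNR={A,G,T} → {A} (+0)
site 1, node IO: I={G} ∪ O={C} → {C,G} (+1)
site 1, node CILMNOR: CLMNR={A} ∪ IO={C,G} → {A,C,G} (+1)
site 2, node CM: C={C} ∪ M={A} → {A,C} (+1)
site 2, node NR: N={C} ∪ R={G} → {C,G} (+1)
site 2, node LNR: L={G} ∩ NR={C,G} → {G} (+0)
site 2, node CLMNR: CM={A,C} ∪ LNR={G} → {A,C,G} (+1)
site 2, node IO: I={G} ∪ O={A} → {A,G} (+1)
site 2, node CILMNOR: CLMNR={A,C,G} ∩ IO={A,G} → {A,G} (+0)
site 3, node CM: C={G} ∪ M={A} → {A,G} (+1)
site 3, node NR: N={C} ∩ R={C} → {C} (+0)
site 3, node LNR: L={C} ∩ NR={C} → {C} (+0)
site 3, node CLMNR: CM={A,G} ∪ LNR={C} → {A,C,G} (+1)
site 3, node IO: I={C} ∪ O={T} → {C,T} (+1)
site 3, node CILMNOR: CLMNR={A,C,G} ∩ IO={C,T} → {C} (+0)
site 4, node CM: C={C} ∪ M={G} → {C,G} (+1)
site 4, node NR: N={C} ∩ R={C} → {C} (+0)
site 4, node LNR: L={C} ∩ NR={C} → {C} (+0)
site 4, node CLMNR: CM={C,G} ∩ LNR={C} → {C} (+0)
site 4, node IO: I={C} ∪ O={A} → {A,C} (+1)
site 4, node CILMNOR: CLMNR={C} ∩ IO={A,C} → {C} (+0)
site 5, node CM: C={C} ∪ M={A} → {A,C} (+1)
site 5, node NR: N={A} ∪ R={T} → {A,T} (+1)
site 5, node LNR: L={C} ∪ NR={A,T} → {A,C,T} (+1)
site 5, node CLMNR: CM={A,C} ∩ LNR={A,C,T} → {A,C} (+0)
site 5, node IO: I={C} ∩ O={C} → {C} (+0)
site 5, node CILMNOR: CLMNR={A,C} ∩ IO={C} → {C} (+0)
site 6, node CM: C={G} ∪ M={T} → {G,T} (+1)
site 6, node NR: N={G} ∪ R={T} → {G,T} (+1)
site 6, node LNR: L={T} ∩ NR={G,T} → {T} (+0)
site 6, node CLMNR: CM={G,T} ∩ LNR={T} → {T} (+0)
site 6, node IO: I={A} ∪ O={C} → {A,C} (+1)
site 6, node CILMNOR: CLMNR={T} ∪ IO={A,C} → {A,C,T} (+1)
site 7, node CM: C={C} ∪ M={A} → {A,C} (+1)
site 7, node NR: N={C} ∪ R={T} → {C,T} (+1)
site 7, node LNR: L={A} ∪ NR={C,T} → {A,C,T} (+1)
site 7, node CLMNR: CM={A,C} ∩ LNR={A,C,T} → {A,C} (+0)
site 7, node IO: I={G} ∪ O={A} → {A,G} (+1)
site 7, node CILMNOR: CLMNR={A,C} ∩ IO={A,G} → {A} (+0)
per-site changes: [3, 5, 4, 3, 2, 3, 4, 4]; total = 28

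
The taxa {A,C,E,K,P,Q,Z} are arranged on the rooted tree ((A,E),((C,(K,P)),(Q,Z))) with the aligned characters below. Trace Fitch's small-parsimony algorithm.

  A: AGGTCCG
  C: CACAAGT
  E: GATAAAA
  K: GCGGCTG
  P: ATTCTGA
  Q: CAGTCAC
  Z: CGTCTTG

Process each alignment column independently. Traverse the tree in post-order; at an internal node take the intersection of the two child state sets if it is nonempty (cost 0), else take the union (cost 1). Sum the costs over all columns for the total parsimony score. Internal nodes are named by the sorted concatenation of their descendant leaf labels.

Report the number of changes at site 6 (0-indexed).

4

AE@0: {A} ∪ {G} = {A,G} (union, +1)
KP@0: {G} ∪ {A} = {A,G} (union, +1)
CKP@0: {C} ∪ {A,G} = {A,C,G} (union, +1)
QZ@0: {C} ∩ {C} = {C} (intersection, +0)
CKPQZ@0: {A,C,G} ∩ {C} = {C} (intersection, +0)
ACEKPQZ@0: {A,G} ∪ {C} = {A,C,G} (union, +1)
AE@1: {G} ∪ {A} = {A,G} (union, +1)
KP@1: {C} ∪ {T} = {C,T} (union, +1)
CKP@1: {A} ∪ {C,T} = {A,C,T} (union, +1)
QZ@1: {A} ∪ {G} = {A,G} (union, +1)
CKPQZ@1: {A,C,T} ∩ {A,G} = {A} (intersection, +0)
ACEKPQZ@1: {A,G} ∩ {A} = {A} (intersection, +0)
AE@2: {G} ∪ {T} = {G,T} (union, +1)
KP@2: {G} ∪ {T} = {G,T} (union, +1)
CKP@2: {C} ∪ {G,T} = {C,G,T} (union, +1)
QZ@2: {G} ∪ {T} = {G,T} (union, +1)
CKPQZ@2: {C,G,T} ∩ {G,T} = {G,T} (intersection, +0)
ACEKPQZ@2: {G,T} ∩ {G,T} = {G,T} (intersection, +0)
AE@3: {T} ∪ {A} = {A,T} (union, +1)
KP@3: {G} ∪ {C} = {C,G} (union, +1)
CKP@3: {A} ∪ {C,G} = {A,C,G} (union, +1)
QZ@3: {T} ∪ {C} = {C,T} (union, +1)
CKPQZ@3: {A,C,G} ∩ {C,T} = {C} (intersection, +0)
ACEKPQZ@3: {A,T} ∪ {C} = {A,C,T} (union, +1)
AE@4: {C} ∪ {A} = {A,C} (union, +1)
KP@4: {C} ∪ {T} = {C,T} (union, +1)
CKP@4: {A} ∪ {C,T} = {A,C,T} (union, +1)
QZ@4: {C} ∪ {T} = {C,T} (union, +1)
CKPQZ@4: {A,C,T} ∩ {C,T} = {C,T} (intersection, +0)
ACEKPQZ@4: {A,C} ∩ {C,T} = {C} (intersection, +0)
AE@5: {C} ∪ {A} = {A,C} (union, +1)
KP@5: {T} ∪ {G} = {G,T} (union, +1)
CKP@5: {G} ∩ {G,T} = {G} (intersection, +0)
QZ@5: {A} ∪ {T} = {A,T} (union, +1)
CKPQZ@5: {G} ∪ {A,T} = {A,G,T} (union, +1)
ACEKPQZ@5: {A,C} ∩ {A,G,T} = {A} (intersection, +0)
AE@6: {G} ∪ {A} = {A,G} (union, +1)
KP@6: {G} ∪ {A} = {A,G} (union, +1)
CKP@6: {T} ∪ {A,G} = {A,G,T} (union, +1)
QZ@6: {C} ∪ {G} = {C,G} (union, +1)
CKPQZ@6: {A,G,T} ∩ {C,G} = {G} (intersection, +0)
ACEKPQZ@6: {A,G} ∩ {G} = {G} (intersection, +0)
per-site changes: [4, 4, 4, 5, 4, 4, 4]; total = 29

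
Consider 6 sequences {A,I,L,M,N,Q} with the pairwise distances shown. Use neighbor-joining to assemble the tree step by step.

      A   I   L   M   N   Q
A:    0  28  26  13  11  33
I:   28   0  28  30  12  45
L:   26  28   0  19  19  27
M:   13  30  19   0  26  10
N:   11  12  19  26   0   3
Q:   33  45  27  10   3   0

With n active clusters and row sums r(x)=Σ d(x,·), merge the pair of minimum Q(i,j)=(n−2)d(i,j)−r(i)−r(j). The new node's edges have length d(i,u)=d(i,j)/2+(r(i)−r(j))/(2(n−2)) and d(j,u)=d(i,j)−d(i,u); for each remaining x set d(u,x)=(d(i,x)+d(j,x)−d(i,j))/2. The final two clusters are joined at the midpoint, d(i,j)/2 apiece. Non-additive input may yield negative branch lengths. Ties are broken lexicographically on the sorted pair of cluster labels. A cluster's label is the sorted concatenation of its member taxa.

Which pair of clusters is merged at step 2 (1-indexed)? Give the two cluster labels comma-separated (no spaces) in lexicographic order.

A,M

iteration 1: select N,Q (d=3, Q=-177); attach at lengths (-35/8, 59/8); label the merged cluster NQ
  updated: d(A,NQ)=41/2, d(I,NQ)=27, d(L,NQ)=43/2, d(M,NQ)=33/2
iteration 2: select A,M (d=13, Q=-127); attach at lengths (8, 5); label the merged cluster AM
  updated: d(AM,I)=45/2, d(AM,L)=16, d(AM,NQ)=12
iteration 3: select AM,NQ (d=12, Q=-87); attach at lengths (7/2, 17/2); label the merged cluster AMNQ
  updated: d(AMNQ,I)=75/4, d(AMNQ,L)=51/4
iteration 4: select AMNQ,I (d=75/4, Q=-119/2); attach at lengths (7/4, 17); label the merged cluster AIMNQ
  updated: d(AIMNQ,L)=11
iteration 5: select AIMNQ,L (d=11); attach at lengths (11/2, 11/2); label the merged cluster AILMNQ
final tree: ((((A:8,M:5):7/2,(N:-35/8,Q:59/8):17/2):7/4,I:17):11/2,L:11/2)
total length: 231/4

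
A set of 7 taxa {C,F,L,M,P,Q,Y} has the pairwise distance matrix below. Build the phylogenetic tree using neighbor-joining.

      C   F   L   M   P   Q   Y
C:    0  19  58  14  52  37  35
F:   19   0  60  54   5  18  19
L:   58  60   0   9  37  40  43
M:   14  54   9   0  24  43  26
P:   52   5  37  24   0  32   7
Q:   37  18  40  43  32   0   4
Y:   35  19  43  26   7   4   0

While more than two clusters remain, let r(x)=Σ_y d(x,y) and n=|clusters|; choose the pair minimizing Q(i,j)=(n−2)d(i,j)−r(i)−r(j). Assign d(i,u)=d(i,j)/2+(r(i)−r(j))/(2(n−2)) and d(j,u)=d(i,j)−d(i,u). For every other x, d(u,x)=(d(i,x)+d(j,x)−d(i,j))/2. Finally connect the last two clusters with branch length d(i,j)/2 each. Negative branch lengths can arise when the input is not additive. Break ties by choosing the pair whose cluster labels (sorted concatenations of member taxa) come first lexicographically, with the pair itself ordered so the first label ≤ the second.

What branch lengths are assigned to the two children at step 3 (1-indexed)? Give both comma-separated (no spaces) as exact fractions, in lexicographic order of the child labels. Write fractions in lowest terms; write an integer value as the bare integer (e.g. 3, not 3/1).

13/8,27/8

step 1: merge (L,M) at d=9, Q=-372; branch lengths L→61/5, M→-16/5; new cluster LM
  updated: d(C,LM)=63/2, d(F,LM)=105/2, d(LM,P)=26, d(LM,Q)=37, d(LM,Y)=30
step 2: merge (C,LM) at d=63/2, Q=-451/2; branch lengths C→247/16, LM→257/16; new cluster CLM
  updated: d(CLM,F)=20, d(CLM,P)=93/4, d(CLM,Q)=85/4, d(CLM,Y)=67/4
step 3: merge (F,P) at d=5, Q=-457/4; branch lengths F→13/8, P→27/8; new cluster FP
  updated: d(CLM,FP)=153/8, d(FP,Q)=45/2, d(FP,Y)=21/2
step 4: merge (CLM,FP) at d=153/8, Q=-71; branch lengths CLM→173/16, FP→133/16; new cluster CFLMP
  updated: d(CFLMP,Q)=197/16, d(CFLMP,Y)=65/16
step 5: merge (CFLMP,Q) at d=197/16, Q=-163/8; branch lengths CFLMP→99/16, Q→49/8; new cluster CFLMPQ
  updated: d(CFLMPQ,Y)=-17/8
step 6: merge (CFLMPQ,Y) at d=-17/8; branch lengths CFLMPQ→-17/16, Y→-17/16; new cluster CFLMPQY
final tree: ((((C:247/16,(L:61/5,M:-16/5):257/16):173/16,(F:13/8,P:27/8):133/16):99/16,Q:49/8):-17/16,Y:-17/16)
total length: 1197/16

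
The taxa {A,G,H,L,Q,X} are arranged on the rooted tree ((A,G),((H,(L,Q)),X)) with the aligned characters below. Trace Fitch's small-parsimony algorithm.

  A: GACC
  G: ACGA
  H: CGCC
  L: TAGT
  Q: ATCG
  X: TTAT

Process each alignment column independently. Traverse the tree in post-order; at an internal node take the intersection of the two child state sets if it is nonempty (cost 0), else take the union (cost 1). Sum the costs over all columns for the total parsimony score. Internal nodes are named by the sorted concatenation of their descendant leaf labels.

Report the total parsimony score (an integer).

AG@0: {G} ∪ {A} = {A,G} (union, +1)
LQ@0: {T} ∪ {A} = {A,T} (union, +1)
HLQ@0: {C} ∪ {A,T} = {A,C,T} (union, +1)
HLQX@0: {A,C,T} ∩ {T} = {T} (intersection, +0)
AGHLQX@0: {A,G} ∪ {T} = {A,G,T} (union, +1)
AG@1: {A} ∪ {C} = {A,C} (union, +1)
LQ@1: {A} ∪ {T} = {A,T} (union, +1)
HLQ@1: {G} ∪ {A,T} = {A,G,T} (union, +1)
HLQX@1: {A,G,T} ∩ {T} = {T} (intersection, +0)
AGHLQX@1: {A,C} ∪ {T} = {A,C,T} (union, +1)
AG@2: {C} ∪ {G} = {C,G} (union, +1)
LQ@2: {G} ∪ {C} = {C,G} (union, +1)
HLQ@2: {C} ∩ {C,G} = {C} (intersection, +0)
HLQX@2: {C} ∪ {A} = {A,C} (union, +1)
AGHLQX@2: {C,G} ∩ {A,C} = {C} (intersection, +0)
AG@3: {C} ∪ {A} = {A,C} (union, +1)
LQ@3: {T} ∪ {G} = {G,T} (union, +1)
HLQ@3: {C} ∪ {G,T} = {C,G,T} (union, +1)
HLQX@3: {C,G,T} ∩ {T} = {T} (intersection, +0)
AGHLQX@3: {A,C} ∪ {T} = {A,C,T} (union, +1)
per-site changes: [4, 4, 3, 4]; total = 15

15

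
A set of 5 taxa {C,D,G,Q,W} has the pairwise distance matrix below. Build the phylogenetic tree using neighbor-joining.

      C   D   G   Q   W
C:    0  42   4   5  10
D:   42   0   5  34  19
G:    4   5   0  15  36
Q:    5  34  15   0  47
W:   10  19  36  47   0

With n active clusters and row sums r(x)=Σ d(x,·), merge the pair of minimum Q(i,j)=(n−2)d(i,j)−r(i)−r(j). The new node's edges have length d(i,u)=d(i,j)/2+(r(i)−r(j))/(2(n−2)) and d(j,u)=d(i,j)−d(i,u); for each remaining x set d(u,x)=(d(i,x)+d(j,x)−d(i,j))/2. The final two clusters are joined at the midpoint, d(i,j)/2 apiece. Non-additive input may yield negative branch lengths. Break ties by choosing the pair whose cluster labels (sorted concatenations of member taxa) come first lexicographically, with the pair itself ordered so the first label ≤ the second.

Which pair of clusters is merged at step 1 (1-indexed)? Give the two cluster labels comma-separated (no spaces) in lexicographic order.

D,W

iteration 1: select D,W (d=19, Q=-155); attach at lengths (15/2, 23/2); label the merged cluster DW
  updated: d(C,DW)=33/2, d(DW,G)=11, d(DW,Q)=31
iteration 2: select C,Q (d=5, Q=-133/2); attach at lengths (-31/8, 71/8); label the merged cluster CQ
  updated: d(CQ,DW)=85/4, d(CQ,G)=7
iteration 3: select CQ,DW (d=85/4, Q=-157/4); attach at lengths (69/8, 101/8); label the merged cluster CDQW
  updated: d(CDQW,G)=-13/8
iteration 4: select CDQW,G (d=-13/8); attach at lengths (-13/16, -13/16); label the merged cluster CDGQW
final tree: (((C:-31/8,Q:71/8):69/8,(D:15/2,W:23/2):101/8):-13/16,G:-13/16)
total length: 349/8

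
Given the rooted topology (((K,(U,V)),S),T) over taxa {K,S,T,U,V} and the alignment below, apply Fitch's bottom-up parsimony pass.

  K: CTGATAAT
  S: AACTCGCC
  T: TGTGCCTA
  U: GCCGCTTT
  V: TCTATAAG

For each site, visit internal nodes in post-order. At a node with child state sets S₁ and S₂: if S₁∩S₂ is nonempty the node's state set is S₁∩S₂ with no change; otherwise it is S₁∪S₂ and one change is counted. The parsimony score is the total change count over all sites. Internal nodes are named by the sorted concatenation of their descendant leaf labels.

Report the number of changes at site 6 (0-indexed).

3

site 0, node UV: U={G} ∪ V={T} → {G,T} (+1)
site 0, node KUV: K={C} ∪ UV={G,T} → {C,G,T} (+1)
site 0, node KSUV: KUV={C,G,T} ∪ S={A} → {A,C,G,T} (+1)
site 0, node KSTUV: KSUV={A,C,G,T} ∩ T={T} → {T} (+0)
site 1, node UV: U={C} ∩ V={C} → {C} (+0)
site 1, node KUV: K={T} ∪ UV={C} → {C,T} (+1)
site 1, node KSUV: KUV={C,T} ∪ S={A} → {A,C,T} (+1)
site 1, node KSTUV: KSUV={A,C,T} ∪ T={G} → {A,C,G,T} (+1)
site 2, node UV: U={C} ∪ V={T} → {C,T} (+1)
site 2, node KUV: K={G} ∪ UV={C,T} → {C,G,T} (+1)
site 2, node KSUV: KUV={C,G,T} ∩ S={C} → {C} (+0)
site 2, node KSTUV: KSUV={C} ∪ T={T} → {C,T} (+1)
site 3, node UV: U={G} ∪ V={A} → {A,G} (+1)
site 3, node KUV: K={A} ∩ UV={A,G} → {A} (+0)
site 3, node KSUV: KUV={A} ∪ S={T} → {A,T} (+1)
site 3, node KSTUV: KSUV={A,T} ∪ T={G} → {A,G,T} (+1)
site 4, node UV: U={C} ∪ V={T} → {C,T} (+1)
site 4, node KUV: K={T} ∩ UV={C,T} → {T} (+0)
site 4, node KSUV: KUV={T} ∪ S={C} → {C,T} (+1)
site 4, node KSTUV: KSUV={C,T} ∩ T={C} → {C} (+0)
site 5, node UV: U={T} ∪ V={A} → {A,T} (+1)
site 5, node KUV: K={A} ∩ UV={A,T} → {A} (+0)
site 5, node KSUV: KUV={A} ∪ S={G} → {A,G} (+1)
site 5, node KSTUV: KSUV={A,G} ∪ T={C} → {A,C,G} (+1)
site 6, node UV: U={T} ∪ V={A} → {A,T} (+1)
site 6, node KUV: K={A} ∩ UV={A,T} → {A} (+0)
site 6, node KSUV: KUV={A} ∪ S={C} → {A,C} (+1)
site 6, node KSTUV: KSUV={A,C} ∪ T={T} → {A,C,T} (+1)
site 7, node UV: U={T} ∪ V={G} → {G,T} (+1)
site 7, node KUV: K={T} ∩ UV={G,T} → {T} (+0)
site 7, node KSUV: KUV={T} ∪ S={C} → {C,T} (+1)
site 7, node KSTUV: KSUV={C,T} ∪ T={A} → {A,C,T} (+1)
per-site changes: [3, 3, 3, 3, 2, 3, 3, 3]; total = 23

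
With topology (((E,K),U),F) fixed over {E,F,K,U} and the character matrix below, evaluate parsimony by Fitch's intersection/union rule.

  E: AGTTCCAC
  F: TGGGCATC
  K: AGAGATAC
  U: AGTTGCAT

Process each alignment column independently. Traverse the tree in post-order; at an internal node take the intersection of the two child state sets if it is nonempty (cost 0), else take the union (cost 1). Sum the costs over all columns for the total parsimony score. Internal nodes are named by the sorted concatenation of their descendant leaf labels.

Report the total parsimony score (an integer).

11

[col 0] EK: children E:{A}, K:{A} ∩→ {A}; cost 0
[col 0] EKU: children EK:{A}, U:{A} ∩→ {A}; cost 0
[col 0] EFKU: children EKU:{A}, F:{T} ∪→ {A,T}; cost 1
[col 1] EK: children E:{G}, K:{G} ∩→ {G}; cost 0
[col 1] EKU: children EK:{G}, U:{G} ∩→ {G}; cost 0
[col 1] EFKU: children EKU:{G}, F:{G} ∩→ {G}; cost 0
[col 2] EK: children E:{T}, K:{A} ∪→ {A,T}; cost 1
[col 2] EKU: children EK:{A,T}, U:{T} ∩→ {T}; cost 0
[col 2] EFKU: children EKU:{T}, F:{G} ∪→ {G,T}; cost 1
[col 3] EK: children E:{T}, K:{G} ∪→ {G,T}; cost 1
[col 3] EKU: children EK:{G,T}, U:{T} ∩→ {T}; cost 0
[col 3] EFKU: children EKU:{T}, F:{G} ∪→ {G,T}; cost 1
[col 4] EK: children E:{C}, K:{A} ∪→ {A,C}; cost 1
[col 4] EKU: children EK:{A,C}, U:{G} ∪→ {A,C,G}; cost 1
[col 4] EFKU: children EKU:{A,C,G}, F:{C} ∩→ {C}; cost 0
[col 5] EK: children E:{C}, K:{T} ∪→ {C,T}; cost 1
[col 5] EKU: children EK:{C,T}, U:{C} ∩→ {C}; cost 0
[col 5] EFKU: children EKU:{C}, F:{A} ∪→ {A,C}; cost 1
[col 6] EK: children E:{A}, K:{A} ∩→ {A}; cost 0
[col 6] EKU: children EK:{A}, U:{A} ∩→ {A}; cost 0
[col 6] EFKU: children EKU:{A}, F:{T} ∪→ {A,T}; cost 1
[col 7] EK: children E:{C}, K:{C} ∩→ {C}; cost 0
[col 7] EKU: children EK:{C}, U:{T} ∪→ {C,T}; cost 1
[col 7] EFKU: children EKU:{C,T}, F:{C} ∩→ {C}; cost 0
per-site changes: [1, 0, 2, 2, 2, 2, 1, 1]; total = 11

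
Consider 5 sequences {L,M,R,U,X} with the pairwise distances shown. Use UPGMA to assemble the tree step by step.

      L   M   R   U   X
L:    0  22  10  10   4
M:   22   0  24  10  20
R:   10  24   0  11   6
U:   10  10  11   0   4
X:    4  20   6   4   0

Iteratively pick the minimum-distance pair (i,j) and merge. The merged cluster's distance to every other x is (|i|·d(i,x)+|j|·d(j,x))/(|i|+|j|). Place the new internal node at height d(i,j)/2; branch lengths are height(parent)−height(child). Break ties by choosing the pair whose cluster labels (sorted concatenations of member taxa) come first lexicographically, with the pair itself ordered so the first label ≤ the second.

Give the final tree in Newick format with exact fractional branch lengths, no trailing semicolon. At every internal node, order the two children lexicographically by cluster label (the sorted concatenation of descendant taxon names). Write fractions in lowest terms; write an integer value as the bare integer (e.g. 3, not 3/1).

((((L:2,X:2):3/2,U:7/2):1,R:9/2):5,M:19/2)

step 1: merge (L,X) at d=4; branch lengths L→2, X→2; new cluster LX
  updated: d(LX,M)=21, d(LX,R)=8, d(LX,U)=7
step 2: merge (LX,U) at d=7; branch lengths LX→3/2, U→7/2; new cluster LUX
  updated: d(LUX,M)=52/3, d(LUX,R)=9
step 3: merge (LUX,R) at d=9; branch lengths LUX→1, R→9/2; new cluster LRUX
  updated: d(LRUX,M)=19
step 4: merge (LRUX,M) at d=19; branch lengths LRUX→5, M→19/2; new cluster LMRUX
final tree: ((((L:2,X:2):3/2,U:7/2):1,R:9/2):5,M:19/2)
total length: 29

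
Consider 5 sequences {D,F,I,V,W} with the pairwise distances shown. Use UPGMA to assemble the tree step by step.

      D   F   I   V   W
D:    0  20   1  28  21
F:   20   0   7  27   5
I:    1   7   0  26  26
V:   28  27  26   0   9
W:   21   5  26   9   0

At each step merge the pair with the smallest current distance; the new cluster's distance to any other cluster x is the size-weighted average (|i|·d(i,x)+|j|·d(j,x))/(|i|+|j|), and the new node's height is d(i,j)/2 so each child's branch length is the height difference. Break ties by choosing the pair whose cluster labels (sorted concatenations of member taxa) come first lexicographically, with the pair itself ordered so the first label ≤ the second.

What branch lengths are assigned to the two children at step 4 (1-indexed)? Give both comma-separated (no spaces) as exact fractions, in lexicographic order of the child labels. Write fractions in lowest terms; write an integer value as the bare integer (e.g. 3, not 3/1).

iteration 1: select D,I (d=1); attach at lengths (1/2, 1/2); label the merged cluster DI
  updated: d(DI,F)=27/2, d(DI,V)=27, d(DI,W)=47/2
iteration 2: select F,W (d=5); attach at lengths (5/2, 5/2); label the merged cluster FW
  updated: d(DI,FW)=37/2, d(FW,V)=18
iteration 3: select FW,V (d=18); attach at lengths (13/2, 9); label the merged cluster FVW
  updated: d(DI,FVW)=64/3
iteration 4: select DI,FVW (d=64/3); attach at lengths (61/6, 5/3); label the merged cluster DFIVW
final tree: ((D:1/2,I:1/2):61/6,((F:5/2,W:5/2):13/2,V:9):5/3)
total length: 100/3

61/6,5/3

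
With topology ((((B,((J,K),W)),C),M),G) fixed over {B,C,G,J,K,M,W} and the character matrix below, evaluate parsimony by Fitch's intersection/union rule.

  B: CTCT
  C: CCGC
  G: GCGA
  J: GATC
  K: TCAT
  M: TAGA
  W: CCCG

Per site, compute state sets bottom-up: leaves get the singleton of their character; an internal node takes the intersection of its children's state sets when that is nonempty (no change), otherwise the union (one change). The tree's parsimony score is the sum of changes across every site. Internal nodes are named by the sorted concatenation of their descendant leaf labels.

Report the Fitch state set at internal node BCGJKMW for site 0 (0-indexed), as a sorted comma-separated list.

[col 0] JK: children J:{G}, K:{T} ∪→ {G,T}; cost 1
[col 0] JKW: children JK:{G,T}, W:{C} ∪→ {C,G,T}; cost 1
[col 0] BJKW: children B:{C}, JKW:{C,G,T} ∩→ {C}; cost 0
[col 0] BCJKW: children BJKW:{C}, C:{C} ∩→ {C}; cost 0
[col 0] BCJKMW: children BCJKW:{C}, M:{T} ∪→ {C,T}; cost 1
[col 0] BCGJKMW: children BCJKMW:{C,T}, G:{G} ∪→ {C,G,T}; cost 1
[col 1] JK: children J:{A}, K:{C} ∪→ {A,C}; cost 1
[col 1] JKW: children JK:{A,C}, W:{C} ∩→ {C}; cost 0
[col 1] BJKW: children B:{T}, JKW:{C} ∪→ {C,T}; cost 1
[col 1] BCJKW: children BJKW:{C,T}, C:{C} ∩→ {C}; cost 0
[col 1] BCJKMW: children BCJKW:{C}, M:{A} ∪→ {A,C}; cost 1
[col 1] BCGJKMW: children BCJKMW:{A,C}, G:{C} ∩→ {C}; cost 0
[col 2] JK: children J:{T}, K:{A} ∪→ {A,T}; cost 1
[col 2] JKW: children JK:{A,T}, W:{C} ∪→ {A,C,T}; cost 1
[col 2] BJKW: children B:{C}, JKW:{A,C,T} ∩→ {C}; cost 0
[col 2] BCJKW: children BJKW:{C}, C:{G} ∪→ {C,G}; cost 1
[col 2] BCJKMW: children BCJKW:{C,G}, M:{G} ∩→ {G}; cost 0
[col 2] BCGJKMW: children BCJKMW:{G}, G:{G} ∩→ {G}; cost 0
[col 3] JK: children J:{C}, K:{T} ∪→ {C,T}; cost 1
[col 3] JKW: children JK:{C,T}, W:{G} ∪→ {C,G,T}; cost 1
[col 3] BJKW: children B:{T}, JKW:{C,G,T} ∩→ {T}; cost 0
[col 3] BCJKW: children BJKW:{T}, C:{C} ∪→ {C,T}; cost 1
[col 3] BCJKMW: children BCJKW:{C,T}, M:{A} ∪→ {A,C,T}; cost 1
[col 3] BCGJKMW: children BCJKMW:{A,C,T}, G:{A} ∩→ {A}; cost 0
per-site changes: [4, 3, 3, 4]; total = 14

C,G,T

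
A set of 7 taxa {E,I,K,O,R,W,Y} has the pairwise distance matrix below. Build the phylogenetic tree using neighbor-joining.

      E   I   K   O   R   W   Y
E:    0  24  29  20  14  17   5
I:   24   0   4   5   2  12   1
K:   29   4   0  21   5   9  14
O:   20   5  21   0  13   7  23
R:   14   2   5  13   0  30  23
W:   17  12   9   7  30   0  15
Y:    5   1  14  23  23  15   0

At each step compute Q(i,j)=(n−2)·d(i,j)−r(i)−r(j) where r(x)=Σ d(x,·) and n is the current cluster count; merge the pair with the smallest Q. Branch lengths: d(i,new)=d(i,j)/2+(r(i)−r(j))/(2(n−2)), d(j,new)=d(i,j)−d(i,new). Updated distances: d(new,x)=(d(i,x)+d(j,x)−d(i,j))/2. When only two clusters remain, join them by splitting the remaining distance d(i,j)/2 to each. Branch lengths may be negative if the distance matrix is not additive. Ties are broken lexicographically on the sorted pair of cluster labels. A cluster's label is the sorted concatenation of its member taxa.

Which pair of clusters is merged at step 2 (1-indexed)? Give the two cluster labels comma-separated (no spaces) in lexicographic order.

O,W

1. join E+Y (d=5, Q=-165) ⇒ EY; edges |E|=53/10, |Y|=-3/10
  updated: d(EY,I)=10, d(EY,K)=19, d(EY,O)=19, d(EY,R)=16, d(EY,W)=27/2
2. join O+W (d=7, Q=-217/2) ⇒ OW; edges |O|=43/16, |W|=69/16
  updated: d(EY,OW)=51/4, d(I,OW)=5, d(K,OW)=23/2, d(OW,R)=18
3. join EY+OW (d=51/4, Q=-267/4) ⇒ EOWY; edges |EY|=65/8, |OW|=37/8
  updated: d(EOWY,I)=9/8, d(EOWY,K)=71/8, d(EOWY,R)=85/8
4. join EOWY+I (d=9/8, Q=-51/2) ⇒ EIOWY; edges |EOWY|=63/16, |I|=-45/16
  updated: d(EIOWY,K)=47/8, d(EIOWY,R)=23/4
5. join EIOWY+K (d=47/8, Q=-133/8) ⇒ EIKOWY; edges |EIOWY|=53/16, |K|=41/16
  updated: d(EIKOWY,R)=39/16
6. join EIKOWY+R (d=39/16) ⇒ EIKORWY; edges |EIKOWY|=39/32, |R|=39/32
final tree: (((((E:53/10,Y:-3/10):65/8,(O:43/16,W:69/16):37/8):63/16,I:-45/16):53/16,K:41/16):39/32,R:39/32)
total length: 547/16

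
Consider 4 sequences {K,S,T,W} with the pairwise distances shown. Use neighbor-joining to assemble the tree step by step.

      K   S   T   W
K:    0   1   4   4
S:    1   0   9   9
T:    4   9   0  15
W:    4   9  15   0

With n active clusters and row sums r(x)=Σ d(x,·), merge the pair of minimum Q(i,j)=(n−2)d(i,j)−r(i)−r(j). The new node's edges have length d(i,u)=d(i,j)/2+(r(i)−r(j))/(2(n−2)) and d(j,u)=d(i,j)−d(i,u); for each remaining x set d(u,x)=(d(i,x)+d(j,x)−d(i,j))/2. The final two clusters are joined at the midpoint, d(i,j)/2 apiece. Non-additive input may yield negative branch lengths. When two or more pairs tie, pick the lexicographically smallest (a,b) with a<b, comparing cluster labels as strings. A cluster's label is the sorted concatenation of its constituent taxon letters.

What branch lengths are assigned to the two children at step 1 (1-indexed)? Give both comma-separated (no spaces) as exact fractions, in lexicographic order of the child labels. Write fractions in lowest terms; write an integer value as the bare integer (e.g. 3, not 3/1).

1. join K+T (d=4, Q=-29) ⇒ KT; edges |K|=-11/4, |T|=27/4
  updated: d(KT,S)=3, d(KT,W)=15/2
2. join KT+S (d=3, Q=-39/2) ⇒ KST; edges |KT|=3/4, |S|=9/4
  updated: d(KST,W)=27/4
3. join KST+W (d=27/4) ⇒ KSTW; edges |KST|=27/8, |W|=27/8
final tree: (((K:-11/4,T:27/4):3/4,S:9/4):27/8,W:27/8)
total length: 55/4

-11/4,27/4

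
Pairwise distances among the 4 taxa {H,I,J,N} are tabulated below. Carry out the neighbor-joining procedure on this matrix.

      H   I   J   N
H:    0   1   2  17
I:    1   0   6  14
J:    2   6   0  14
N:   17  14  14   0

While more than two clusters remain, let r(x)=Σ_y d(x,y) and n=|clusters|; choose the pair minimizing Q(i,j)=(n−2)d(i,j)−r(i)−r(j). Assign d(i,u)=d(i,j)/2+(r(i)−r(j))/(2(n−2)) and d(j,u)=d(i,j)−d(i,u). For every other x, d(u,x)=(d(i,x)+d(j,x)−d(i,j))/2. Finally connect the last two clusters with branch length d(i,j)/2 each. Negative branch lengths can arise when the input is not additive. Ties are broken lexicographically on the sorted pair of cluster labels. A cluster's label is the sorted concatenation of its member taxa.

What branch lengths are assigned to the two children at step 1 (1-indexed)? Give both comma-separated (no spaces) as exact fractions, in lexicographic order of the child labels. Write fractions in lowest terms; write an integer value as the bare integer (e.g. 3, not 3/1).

1/4,3/4

iteration 1: select H,I (d=1, Q=-39); attach at lengths (1/4, 3/4); label the merged cluster HI
  updated: d(HI,J)=7/2, d(HI,N)=15
iteration 2: select HI,J (d=7/2, Q=-65/2); attach at lengths (9/4, 5/4); label the merged cluster HIJ
  updated: d(HIJ,N)=51/4
iteration 3: select HIJ,N (d=51/4); attach at lengths (51/8, 51/8); label the merged cluster HIJN
final tree: (((H:1/4,I:3/4):9/4,J:5/4):51/8,N:51/8)
total length: 69/4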